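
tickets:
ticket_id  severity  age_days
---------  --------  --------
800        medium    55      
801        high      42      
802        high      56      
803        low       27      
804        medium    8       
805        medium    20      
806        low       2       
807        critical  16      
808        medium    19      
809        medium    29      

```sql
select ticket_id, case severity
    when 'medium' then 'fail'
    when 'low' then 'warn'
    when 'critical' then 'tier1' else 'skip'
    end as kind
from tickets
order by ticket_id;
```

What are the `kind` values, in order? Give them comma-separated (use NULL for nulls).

fail, skip, skip, warn, fail, fail, warn, tier1, fail, fail

ticket_id=800: severity='medium' → fail
ticket_id=801: ELSE → skip
ticket_id=802: ELSE → skip
ticket_id=803: severity='low' → warn
ticket_id=804: severity='medium' → fail
ticket_id=805: severity='medium' → fail
ticket_id=806: severity='low' → warn
ticket_id=807: severity='critical' → tier1
ticket_id=808: severity='medium' → fail
ticket_id=809: severity='medium' → fail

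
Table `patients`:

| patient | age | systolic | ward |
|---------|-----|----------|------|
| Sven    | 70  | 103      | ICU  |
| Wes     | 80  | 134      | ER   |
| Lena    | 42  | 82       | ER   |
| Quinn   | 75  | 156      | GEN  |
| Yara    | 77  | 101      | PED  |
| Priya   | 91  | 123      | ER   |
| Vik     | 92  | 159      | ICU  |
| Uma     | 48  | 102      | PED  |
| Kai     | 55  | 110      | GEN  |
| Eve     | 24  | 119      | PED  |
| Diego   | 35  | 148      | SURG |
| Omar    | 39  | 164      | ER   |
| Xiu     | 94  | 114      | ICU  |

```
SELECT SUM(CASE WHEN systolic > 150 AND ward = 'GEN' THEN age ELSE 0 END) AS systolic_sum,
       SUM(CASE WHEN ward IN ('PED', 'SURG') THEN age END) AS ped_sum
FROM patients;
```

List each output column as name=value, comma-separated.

systolic_sum=75, ped_sum=184

[systolic_sum: systolic > 150 AND ward = 'GEN']
patient=Sven: ✗
patient=Wes: ✗
patient=Lena: ✗
patient=Quinn: ✓ → 75
patient=Yara: ✗
patient=Priya: ✗
patient=Vik: ✗
patient=Uma: ✗
patient=Kai: ✗
patient=Eve: ✗
patient=Diego: ✗
patient=Omar: ✗
patient=Xiu: ✗
systolic_sum = 75
—
[ped_sum: ward IN ('PED', 'SURG')]
patient=Sven: ✗
patient=Wes: ✗
patient=Lena: ✗
patient=Quinn: ✗
patient=Yara: ✓ → 77
patient=Priya: ✗
patient=Vik: ✗
patient=Uma: ✓ → 48
patient=Kai: ✗
patient=Eve: ✓ → 24
patient=Diego: ✓ → 35
patient=Omar: ✗
patient=Xiu: ✗
ped_sum = 77 + 48 + 24 + 35 = 184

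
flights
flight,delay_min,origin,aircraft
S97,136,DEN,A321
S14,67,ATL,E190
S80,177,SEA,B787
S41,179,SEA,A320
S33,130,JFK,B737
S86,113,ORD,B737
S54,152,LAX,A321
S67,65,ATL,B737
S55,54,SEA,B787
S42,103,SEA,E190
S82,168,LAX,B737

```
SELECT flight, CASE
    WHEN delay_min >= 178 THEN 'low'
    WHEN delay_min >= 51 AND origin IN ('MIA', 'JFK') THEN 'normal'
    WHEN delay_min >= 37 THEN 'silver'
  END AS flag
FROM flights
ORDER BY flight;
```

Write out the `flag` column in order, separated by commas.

silver, normal, low, silver, silver, silver, silver, silver, silver, silver, silver

flight=S14: delay_min >= 37 → silver
flight=S33: delay_min >= 51 AND origin IN ('MIA', 'JFK') → normal
flight=S41: delay_min >= 178 → low
flight=S42: delay_min >= 37 → silver
flight=S54: delay_min >= 37 → silver
flight=S55: delay_min >= 37 → silver
flight=S67: delay_min >= 37 → silver
flight=S80: delay_min >= 37 → silver
flight=S82: delay_min >= 37 → silver
flight=S86: delay_min >= 37 → silver
flight=S97: delay_min >= 37 → silver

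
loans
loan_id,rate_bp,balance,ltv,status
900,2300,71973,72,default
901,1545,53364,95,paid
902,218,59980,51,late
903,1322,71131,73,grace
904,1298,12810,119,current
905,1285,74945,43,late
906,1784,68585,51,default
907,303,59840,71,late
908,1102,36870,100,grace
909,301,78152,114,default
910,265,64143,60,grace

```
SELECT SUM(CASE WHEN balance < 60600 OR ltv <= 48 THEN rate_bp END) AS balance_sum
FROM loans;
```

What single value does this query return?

loan_id=900: ✗
loan_id=901: ✓ → 1545
loan_id=902: ✓ → 218
loan_id=903: ✗
loan_id=904: ✓ → 1298
loan_id=905: ✓ → 1285
loan_id=906: ✗
loan_id=907: ✓ → 303
loan_id=908: ✓ → 1102
loan_id=909: ✗
loan_id=910: ✗
balance_sum = 1545 + 218 + 1298 + 1285 + 303 + 1102 = 5751

5751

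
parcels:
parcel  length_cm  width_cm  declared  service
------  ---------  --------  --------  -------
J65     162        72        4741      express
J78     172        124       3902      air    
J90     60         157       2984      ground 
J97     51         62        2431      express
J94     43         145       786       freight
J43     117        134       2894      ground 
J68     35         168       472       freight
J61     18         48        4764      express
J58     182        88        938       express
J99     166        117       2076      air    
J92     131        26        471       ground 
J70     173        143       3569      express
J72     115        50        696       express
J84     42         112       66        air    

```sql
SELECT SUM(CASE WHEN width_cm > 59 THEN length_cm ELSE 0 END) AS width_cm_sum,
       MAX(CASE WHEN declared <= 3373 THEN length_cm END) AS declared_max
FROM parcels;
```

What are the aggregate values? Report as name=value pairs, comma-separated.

width_cm_sum=1203, declared_max=182

[width_cm_sum: width_cm > 59]
parcel=J65: ✓ → 162
parcel=J78: ✓ → 172
parcel=J90: ✓ → 60
parcel=J97: ✓ → 51
parcel=J94: ✓ → 43
parcel=J43: ✓ → 117
parcel=J68: ✓ → 35
parcel=J61: ✗
parcel=J58: ✓ → 182
parcel=J99: ✓ → 166
parcel=J92: ✗
parcel=J70: ✓ → 173
parcel=J72: ✗
parcel=J84: ✓ → 42
width_cm_sum = 162 + 172 + 60 + 51 + 43 + 117 + 35 + 182 + 166 + 173 + 42 = 1203
—
[declared_max: declared <= 3373]
parcel=J65: ✗
parcel=J78: ✗
parcel=J90: ✓ → 60
parcel=J97: ✓ → 51
parcel=J94: ✓ → 43
parcel=J43: ✓ → 117
parcel=J68: ✓ → 35
parcel=J61: ✗
parcel=J58: ✓ → 182
parcel=J99: ✓ → 166
parcel=J92: ✓ → 131
parcel=J70: ✗
parcel=J72: ✓ → 115
parcel=J84: ✓ → 42
declared_max = MAX(60, 51, 43, 117, 35, 182, 166, 131, 115, 42) = 182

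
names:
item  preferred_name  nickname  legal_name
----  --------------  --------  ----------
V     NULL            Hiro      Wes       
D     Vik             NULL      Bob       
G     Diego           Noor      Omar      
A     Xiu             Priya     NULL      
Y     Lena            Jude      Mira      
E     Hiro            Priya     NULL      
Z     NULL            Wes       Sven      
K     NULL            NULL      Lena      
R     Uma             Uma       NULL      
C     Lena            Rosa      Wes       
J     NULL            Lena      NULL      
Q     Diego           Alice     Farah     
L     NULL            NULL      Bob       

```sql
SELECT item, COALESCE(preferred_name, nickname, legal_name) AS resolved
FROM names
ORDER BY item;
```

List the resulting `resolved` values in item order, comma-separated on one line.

item=A: preferred_name=Xiu → Xiu
item=C: preferred_name=Lena → Lena
item=D: preferred_name=Vik → Vik
item=E: preferred_name=Hiro → Hiro
item=G: preferred_name=Diego → Diego
item=J: preferred_name=NULL, nickname=Lena → Lena
item=K: preferred_name=NULL, nickname=NULL, legal_name=Lena → Lena
item=L: preferred_name=NULL, nickname=NULL, legal_name=Bob → Bob
item=Q: preferred_name=Diego → Diego
item=R: preferred_name=Uma → Uma
item=V: preferred_name=NULL, nickname=Hiro → Hiro
item=Y: preferred_name=Lena → Lena
item=Z: preferred_name=NULL, nickname=Wes → Wes

Xiu, Lena, Vik, Hiro, Diego, Lena, Lena, Bob, Diego, Uma, Hiro, Lena, Wes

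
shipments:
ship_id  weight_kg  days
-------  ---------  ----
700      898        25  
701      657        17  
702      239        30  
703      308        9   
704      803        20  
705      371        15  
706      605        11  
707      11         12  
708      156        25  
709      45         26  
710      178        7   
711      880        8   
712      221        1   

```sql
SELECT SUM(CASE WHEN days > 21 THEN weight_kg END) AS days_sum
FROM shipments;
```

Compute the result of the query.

ship_id=700: ✓ → 898
ship_id=701: ✗
ship_id=702: ✓ → 239
ship_id=703: ✗
ship_id=704: ✗
ship_id=705: ✗
ship_id=706: ✗
ship_id=707: ✗
ship_id=708: ✓ → 156
ship_id=709: ✓ → 45
ship_id=710: ✗
ship_id=711: ✗
ship_id=712: ✗
days_sum = 898 + 239 + 156 + 45 = 1338

1338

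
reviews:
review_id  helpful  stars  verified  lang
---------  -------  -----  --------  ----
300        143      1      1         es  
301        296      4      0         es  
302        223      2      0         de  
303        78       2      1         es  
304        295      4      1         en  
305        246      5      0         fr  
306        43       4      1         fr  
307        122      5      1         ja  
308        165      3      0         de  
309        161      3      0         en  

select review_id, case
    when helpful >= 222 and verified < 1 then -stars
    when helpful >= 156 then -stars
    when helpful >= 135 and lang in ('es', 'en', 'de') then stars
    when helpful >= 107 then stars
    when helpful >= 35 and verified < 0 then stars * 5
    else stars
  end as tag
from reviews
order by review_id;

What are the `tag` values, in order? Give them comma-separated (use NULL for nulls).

1, -4, -2, 2, -4, -5, 4, 5, -3, -3

review_id=300: helpful >= 135 and lang in ('es', 'en', 'de') → 1
review_id=301: helpful >= 222 and verified < 1 → -4
review_id=302: helpful >= 222 and verified < 1 → -2
review_id=303: ELSE → 2
review_id=304: helpful >= 156 → -4
review_id=305: helpful >= 222 and verified < 1 → -5
review_id=306: ELSE → 4
review_id=307: helpful >= 107 → 5
review_id=308: helpful >= 156 → -3
review_id=309: helpful >= 156 → -3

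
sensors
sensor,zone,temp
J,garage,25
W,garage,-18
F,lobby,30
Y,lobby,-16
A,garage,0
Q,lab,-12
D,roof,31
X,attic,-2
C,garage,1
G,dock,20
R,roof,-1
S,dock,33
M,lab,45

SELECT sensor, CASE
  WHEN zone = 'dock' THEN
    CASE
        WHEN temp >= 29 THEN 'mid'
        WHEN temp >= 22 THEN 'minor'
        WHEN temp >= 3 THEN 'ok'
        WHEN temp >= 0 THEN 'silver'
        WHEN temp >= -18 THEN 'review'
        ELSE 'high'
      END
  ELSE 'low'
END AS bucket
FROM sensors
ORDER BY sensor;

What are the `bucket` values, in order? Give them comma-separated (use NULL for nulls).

sensor=A: zone='garage' → outer ELSE → low
sensor=C: zone='garage' → outer ELSE → low
sensor=D: zone='roof' → outer ELSE → low
sensor=F: zone='lobby' → outer ELSE → low
sensor=G: zone='dock' → inner[temp >= 3] → ok
sensor=J: zone='garage' → outer ELSE → low
sensor=M: zone='lab' → outer ELSE → low
sensor=Q: zone='lab' → outer ELSE → low
sensor=R: zone='roof' → outer ELSE → low
sensor=S: zone='dock' → inner[temp >= 29] → mid
sensor=W: zone='garage' → outer ELSE → low
sensor=X: zone='attic' → outer ELSE → low
sensor=Y: zone='lobby' → outer ELSE → low

low, low, low, low, ok, low, low, low, low, mid, low, low, low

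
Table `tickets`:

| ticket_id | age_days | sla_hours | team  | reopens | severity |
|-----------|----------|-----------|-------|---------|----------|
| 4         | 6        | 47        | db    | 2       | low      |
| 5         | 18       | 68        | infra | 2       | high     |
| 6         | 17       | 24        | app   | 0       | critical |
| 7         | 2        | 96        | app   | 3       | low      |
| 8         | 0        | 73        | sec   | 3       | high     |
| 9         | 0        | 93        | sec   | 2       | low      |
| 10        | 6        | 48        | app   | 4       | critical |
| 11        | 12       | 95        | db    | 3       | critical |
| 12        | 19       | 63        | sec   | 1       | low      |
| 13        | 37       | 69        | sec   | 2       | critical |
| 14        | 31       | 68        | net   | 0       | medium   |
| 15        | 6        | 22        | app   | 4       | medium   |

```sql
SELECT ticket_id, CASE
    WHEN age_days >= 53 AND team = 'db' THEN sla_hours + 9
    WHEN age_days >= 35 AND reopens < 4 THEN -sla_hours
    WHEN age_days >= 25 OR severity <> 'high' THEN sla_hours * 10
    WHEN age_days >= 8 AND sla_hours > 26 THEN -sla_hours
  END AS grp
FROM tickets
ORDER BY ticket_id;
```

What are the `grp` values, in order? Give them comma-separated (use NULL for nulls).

ticket_id=4: age_days >= 25 OR severity <> 'high' → 470
ticket_id=5: age_days >= 8 AND sla_hours > 26 → -68
ticket_id=6: age_days >= 25 OR severity <> 'high' → 240
ticket_id=7: age_days >= 25 OR severity <> 'high' → 960
ticket_id=8: (no match → NULL) → NULL
ticket_id=9: age_days >= 25 OR severity <> 'high' → 930
ticket_id=10: age_days >= 25 OR severity <> 'high' → 480
ticket_id=11: age_days >= 25 OR severity <> 'high' → 950
ticket_id=12: age_days >= 25 OR severity <> 'high' → 630
ticket_id=13: age_days >= 35 AND reopens < 4 → -69
ticket_id=14: age_days >= 25 OR severity <> 'high' → 680
ticket_id=15: age_days >= 25 OR severity <> 'high' → 220

470, -68, 240, 960, NULL, 930, 480, 950, 630, -69, 680, 220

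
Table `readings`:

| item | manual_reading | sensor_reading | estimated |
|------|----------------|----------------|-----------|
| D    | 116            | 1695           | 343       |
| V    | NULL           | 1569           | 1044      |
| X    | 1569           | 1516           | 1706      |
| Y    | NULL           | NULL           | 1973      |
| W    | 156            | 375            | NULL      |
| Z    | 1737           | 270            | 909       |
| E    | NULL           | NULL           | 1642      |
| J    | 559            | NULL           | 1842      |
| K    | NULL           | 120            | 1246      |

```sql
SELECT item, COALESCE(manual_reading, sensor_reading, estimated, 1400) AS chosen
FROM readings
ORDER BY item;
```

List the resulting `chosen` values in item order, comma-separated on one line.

116, 1642, 559, 120, 1569, 156, 1569, 1973, 1737

item=D: manual_reading=116 → 116
item=E: manual_reading=NULL, sensor_reading=NULL, estimated=1642 → 1642
item=J: manual_reading=559 → 559
item=K: manual_reading=NULL, sensor_reading=120 → 120
item=V: manual_reading=NULL, sensor_reading=1569 → 1569
item=W: manual_reading=156 → 156
item=X: manual_reading=1569 → 1569
item=Y: manual_reading=NULL, sensor_reading=NULL, estimated=1973 → 1973
item=Z: manual_reading=1737 → 1737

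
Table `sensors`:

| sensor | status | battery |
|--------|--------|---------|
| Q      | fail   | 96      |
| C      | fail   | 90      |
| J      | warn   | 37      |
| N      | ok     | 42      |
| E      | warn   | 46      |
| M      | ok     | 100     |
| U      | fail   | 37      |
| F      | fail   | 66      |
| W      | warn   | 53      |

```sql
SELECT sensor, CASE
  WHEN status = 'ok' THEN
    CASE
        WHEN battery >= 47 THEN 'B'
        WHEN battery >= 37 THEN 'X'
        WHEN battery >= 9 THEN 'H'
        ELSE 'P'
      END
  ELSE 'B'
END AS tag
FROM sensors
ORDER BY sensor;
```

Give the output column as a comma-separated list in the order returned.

B, B, B, B, B, X, B, B, B

sensor=C: status='fail' → outer ELSE → B
sensor=E: status='warn' → outer ELSE → B
sensor=F: status='fail' → outer ELSE → B
sensor=J: status='warn' → outer ELSE → B
sensor=M: status='ok' → inner[battery >= 47] → B
sensor=N: status='ok' → inner[battery >= 37] → X
sensor=Q: status='fail' → outer ELSE → B
sensor=U: status='fail' → outer ELSE → B
sensor=W: status='warn' → outer ELSE → B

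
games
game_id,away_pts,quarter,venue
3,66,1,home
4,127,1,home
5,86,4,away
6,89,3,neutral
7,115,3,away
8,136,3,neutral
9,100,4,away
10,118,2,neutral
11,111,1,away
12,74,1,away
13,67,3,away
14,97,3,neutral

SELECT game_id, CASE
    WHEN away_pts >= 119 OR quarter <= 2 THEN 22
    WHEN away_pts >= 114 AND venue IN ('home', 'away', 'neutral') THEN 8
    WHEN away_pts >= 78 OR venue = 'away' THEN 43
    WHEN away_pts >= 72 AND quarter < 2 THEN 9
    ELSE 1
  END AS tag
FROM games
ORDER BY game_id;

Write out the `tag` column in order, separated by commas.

22, 22, 43, 43, 8, 22, 43, 22, 22, 22, 43, 43

game_id=3: away_pts >= 119 OR quarter <= 2 → 22
game_id=4: away_pts >= 119 OR quarter <= 2 → 22
game_id=5: away_pts >= 78 OR venue = 'away' → 43
game_id=6: away_pts >= 78 OR venue = 'away' → 43
game_id=7: away_pts >= 114 AND venue IN ('home', 'away', 'neutral') → 8
game_id=8: away_pts >= 119 OR quarter <= 2 → 22
game_id=9: away_pts >= 78 OR venue = 'away' → 43
game_id=10: away_pts >= 119 OR quarter <= 2 → 22
game_id=11: away_pts >= 119 OR quarter <= 2 → 22
game_id=12: away_pts >= 119 OR quarter <= 2 → 22
game_id=13: away_pts >= 78 OR venue = 'away' → 43
game_id=14: away_pts >= 78 OR venue = 'away' → 43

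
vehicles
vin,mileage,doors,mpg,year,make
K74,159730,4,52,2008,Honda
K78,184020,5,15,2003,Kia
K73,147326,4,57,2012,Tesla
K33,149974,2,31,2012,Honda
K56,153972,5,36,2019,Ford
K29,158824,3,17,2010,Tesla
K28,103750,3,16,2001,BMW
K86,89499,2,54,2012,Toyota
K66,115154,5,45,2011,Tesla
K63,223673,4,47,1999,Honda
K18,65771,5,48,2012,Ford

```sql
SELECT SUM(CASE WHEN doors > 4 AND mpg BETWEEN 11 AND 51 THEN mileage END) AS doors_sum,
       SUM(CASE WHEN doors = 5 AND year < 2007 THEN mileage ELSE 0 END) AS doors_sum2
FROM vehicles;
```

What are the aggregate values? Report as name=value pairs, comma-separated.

doors_sum=518917, doors_sum2=184020

[doors_sum: doors > 4 AND mpg BETWEEN 11 AND 51]
vin=K74: ✗
vin=K78: ✓ → 184020
vin=K73: ✗
vin=K33: ✗
vin=K56: ✓ → 153972
vin=K29: ✗
vin=K28: ✗
vin=K86: ✗
vin=K66: ✓ → 115154
vin=K63: ✗
vin=K18: ✓ → 65771
doors_sum = 184020 + 153972 + 115154 + 65771 = 518917
—
[doors_sum2: doors = 5 AND year < 2007]
vin=K74: ✗
vin=K78: ✓ → 184020
vin=K73: ✗
vin=K33: ✗
vin=K56: ✗
vin=K29: ✗
vin=K28: ✗
vin=K86: ✗
vin=K66: ✗
vin=K63: ✗
vin=K18: ✗
doors_sum2 = 184020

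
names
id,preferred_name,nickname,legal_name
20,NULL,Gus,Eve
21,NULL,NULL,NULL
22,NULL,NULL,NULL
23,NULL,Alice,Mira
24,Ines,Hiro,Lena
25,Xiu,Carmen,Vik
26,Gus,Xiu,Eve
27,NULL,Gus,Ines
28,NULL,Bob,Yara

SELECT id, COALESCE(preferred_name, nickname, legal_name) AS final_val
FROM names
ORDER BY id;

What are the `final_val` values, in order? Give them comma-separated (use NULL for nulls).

id=20: preferred_name=NULL, nickname=Gus → Gus
id=21: preferred_name=NULL, nickname=NULL, legal_name=NULL (all NULL) → NULL
id=22: preferred_name=NULL, nickname=NULL, legal_name=NULL (all NULL) → NULL
id=23: preferred_name=NULL, nickname=Alice → Alice
id=24: preferred_name=Ines → Ines
id=25: preferred_name=Xiu → Xiu
id=26: preferred_name=Gus → Gus
id=27: preferred_name=NULL, nickname=Gus → Gus
id=28: preferred_name=NULL, nickname=Bob → Bob

Gus, NULL, NULL, Alice, Ines, Xiu, Gus, Gus, Bob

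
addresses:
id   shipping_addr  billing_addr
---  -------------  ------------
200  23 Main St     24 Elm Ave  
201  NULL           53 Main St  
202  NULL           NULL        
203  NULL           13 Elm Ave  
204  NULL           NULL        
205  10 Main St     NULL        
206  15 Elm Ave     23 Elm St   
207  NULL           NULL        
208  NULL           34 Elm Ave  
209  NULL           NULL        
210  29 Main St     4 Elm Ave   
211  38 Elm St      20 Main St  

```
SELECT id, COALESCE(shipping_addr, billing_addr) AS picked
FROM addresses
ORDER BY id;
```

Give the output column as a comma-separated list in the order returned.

id=200: shipping_addr=23 Main St → 23 Main St
id=201: shipping_addr=NULL, billing_addr=53 Main St → 53 Main St
id=202: shipping_addr=NULL, billing_addr=NULL (all NULL) → NULL
id=203: shipping_addr=NULL, billing_addr=13 Elm Ave → 13 Elm Ave
id=204: shipping_addr=NULL, billing_addr=NULL (all NULL) → NULL
id=205: shipping_addr=10 Main St → 10 Main St
id=206: shipping_addr=15 Elm Ave → 15 Elm Ave
id=207: shipping_addr=NULL, billing_addr=NULL (all NULL) → NULL
id=208: shipping_addr=NULL, billing_addr=34 Elm Ave → 34 Elm Ave
id=209: shipping_addr=NULL, billing_addr=NULL (all NULL) → NULL
id=210: shipping_addr=29 Main St → 29 Main St
id=211: shipping_addr=38 Elm St → 38 Elm St

23 Main St, 53 Main St, NULL, 13 Elm Ave, NULL, 10 Main St, 15 Elm Ave, NULL, 34 Elm Ave, NULL, 29 Main St, 38 Elm St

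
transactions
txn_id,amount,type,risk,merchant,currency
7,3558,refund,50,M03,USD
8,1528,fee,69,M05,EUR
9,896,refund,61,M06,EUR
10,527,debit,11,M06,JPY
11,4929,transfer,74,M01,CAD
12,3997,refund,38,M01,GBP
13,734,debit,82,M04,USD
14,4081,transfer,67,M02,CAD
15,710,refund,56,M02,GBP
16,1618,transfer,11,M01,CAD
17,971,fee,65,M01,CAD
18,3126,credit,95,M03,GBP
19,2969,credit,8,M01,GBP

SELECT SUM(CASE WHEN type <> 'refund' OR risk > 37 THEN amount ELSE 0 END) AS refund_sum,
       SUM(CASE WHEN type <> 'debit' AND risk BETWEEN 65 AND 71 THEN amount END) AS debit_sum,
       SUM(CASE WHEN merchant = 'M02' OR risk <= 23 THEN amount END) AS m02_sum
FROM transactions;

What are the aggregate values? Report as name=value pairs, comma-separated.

refund_sum=29644, debit_sum=6580, m02_sum=9905

[refund_sum: type <> 'refund' OR risk > 37]
txn_id=7: ✓ → 3558
txn_id=8: ✓ → 1528
txn_id=9: ✓ → 896
txn_id=10: ✓ → 527
txn_id=11: ✓ → 4929
txn_id=12: ✓ → 3997
txn_id=13: ✓ → 734
txn_id=14: ✓ → 4081
txn_id=15: ✓ → 710
txn_id=16: ✓ → 1618
txn_id=17: ✓ → 971
txn_id=18: ✓ → 3126
txn_id=19: ✓ → 2969
refund_sum = 3558 + 1528 + 896 + 527 + 4929 + 3997 + 734 + 4081 + 710 + 1618 + 971 + 3126 + 2969 = 29644
—
[debit_sum: type <> 'debit' AND risk BETWEEN 65 AND 71]
txn_id=7: ✗
txn_id=8: ✓ → 1528
txn_id=9: ✗
txn_id=10: ✗
txn_id=11: ✗
txn_id=12: ✗
txn_id=13: ✗
txn_id=14: ✓ → 4081
txn_id=15: ✗
txn_id=16: ✗
txn_id=17: ✓ → 971
txn_id=18: ✗
txn_id=19: ✗
debit_sum = 1528 + 4081 + 971 = 6580
—
[m02_sum: merchant = 'M02' OR risk <= 23]
txn_id=7: ✗
txn_id=8: ✗
txn_id=9: ✗
txn_id=10: ✓ → 527
txn_id=11: ✗
txn_id=12: ✗
txn_id=13: ✗
txn_id=14: ✓ → 4081
txn_id=15: ✓ → 710
txn_id=16: ✓ → 1618
txn_id=17: ✗
txn_id=18: ✗
txn_id=19: ✓ → 2969
m02_sum = 527 + 4081 + 710 + 1618 + 2969 = 9905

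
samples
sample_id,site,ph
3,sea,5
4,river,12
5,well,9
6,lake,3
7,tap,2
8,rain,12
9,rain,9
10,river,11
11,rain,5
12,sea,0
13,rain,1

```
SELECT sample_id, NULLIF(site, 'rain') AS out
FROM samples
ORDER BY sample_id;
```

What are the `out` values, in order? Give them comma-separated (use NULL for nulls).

sea, river, well, lake, tap, NULL, NULL, river, NULL, sea, NULL

sample_id=3: site=sea vs rain: differ → sea
sample_id=4: site=river vs rain: differ → river
sample_id=5: site=well vs rain: differ → well
sample_id=6: site=lake vs rain: differ → lake
sample_id=7: site=tap vs rain: differ → tap
sample_id=8: site=rain vs rain: equal → NULL
sample_id=9: site=rain vs rain: equal → NULL
sample_id=10: site=river vs rain: differ → river
sample_id=11: site=rain vs rain: equal → NULL
sample_id=12: site=sea vs rain: differ → sea
sample_id=13: site=rain vs rain: equal → NULL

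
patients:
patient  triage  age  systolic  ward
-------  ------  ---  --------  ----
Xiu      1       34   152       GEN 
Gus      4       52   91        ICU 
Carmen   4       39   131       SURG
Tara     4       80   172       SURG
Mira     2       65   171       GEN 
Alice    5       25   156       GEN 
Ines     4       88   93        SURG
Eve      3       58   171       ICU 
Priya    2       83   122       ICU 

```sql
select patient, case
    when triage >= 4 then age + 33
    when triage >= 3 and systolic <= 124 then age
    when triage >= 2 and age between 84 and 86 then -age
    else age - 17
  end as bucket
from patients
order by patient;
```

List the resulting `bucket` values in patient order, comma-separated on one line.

patient=Alice: triage >= 4 → 58
patient=Carmen: triage >= 4 → 72
patient=Eve: ELSE → 41
patient=Gus: triage >= 4 → 85
patient=Ines: triage >= 4 → 121
patient=Mira: ELSE → 48
patient=Priya: ELSE → 66
patient=Tara: triage >= 4 → 113
patient=Xiu: ELSE → 17

58, 72, 41, 85, 121, 48, 66, 113, 17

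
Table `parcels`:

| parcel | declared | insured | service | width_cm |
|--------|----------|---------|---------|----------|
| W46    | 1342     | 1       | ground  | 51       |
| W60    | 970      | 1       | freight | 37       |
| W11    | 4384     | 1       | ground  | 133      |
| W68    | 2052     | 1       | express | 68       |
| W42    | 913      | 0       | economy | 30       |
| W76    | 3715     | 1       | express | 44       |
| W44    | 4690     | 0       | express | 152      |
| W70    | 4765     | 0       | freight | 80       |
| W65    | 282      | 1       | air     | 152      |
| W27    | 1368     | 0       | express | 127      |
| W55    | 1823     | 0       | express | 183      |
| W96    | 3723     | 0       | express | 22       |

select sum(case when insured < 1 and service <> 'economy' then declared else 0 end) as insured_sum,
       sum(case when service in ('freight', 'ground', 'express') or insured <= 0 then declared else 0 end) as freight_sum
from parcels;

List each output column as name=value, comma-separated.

insured_sum=16369, freight_sum=29745

[insured_sum: insured < 1 and service <> 'economy']
parcel=W46: ✗
parcel=W60: ✗
parcel=W11: ✗
parcel=W68: ✗
parcel=W42: ✗
parcel=W76: ✗
parcel=W44: ✓ → 4690
parcel=W70: ✓ → 4765
parcel=W65: ✗
parcel=W27: ✓ → 1368
parcel=W55: ✓ → 1823
parcel=W96: ✓ → 3723
insured_sum = 4690 + 4765 + 1368 + 1823 + 3723 = 16369
—
[freight_sum: service in ('freight', 'ground', 'express') or insured <= 0]
parcel=W46: ✓ → 1342
parcel=W60: ✓ → 970
parcel=W11: ✓ → 4384
parcel=W68: ✓ → 2052
parcel=W42: ✓ → 913
parcel=W76: ✓ → 3715
parcel=W44: ✓ → 4690
parcel=W70: ✓ → 4765
parcel=W65: ✗
parcel=W27: ✓ → 1368
parcel=W55: ✓ → 1823
parcel=W96: ✓ → 3723
freight_sum = 1342 + 970 + 4384 + 2052 + 913 + 3715 + 4690 + 4765 + 1368 + 1823 + 3723 = 29745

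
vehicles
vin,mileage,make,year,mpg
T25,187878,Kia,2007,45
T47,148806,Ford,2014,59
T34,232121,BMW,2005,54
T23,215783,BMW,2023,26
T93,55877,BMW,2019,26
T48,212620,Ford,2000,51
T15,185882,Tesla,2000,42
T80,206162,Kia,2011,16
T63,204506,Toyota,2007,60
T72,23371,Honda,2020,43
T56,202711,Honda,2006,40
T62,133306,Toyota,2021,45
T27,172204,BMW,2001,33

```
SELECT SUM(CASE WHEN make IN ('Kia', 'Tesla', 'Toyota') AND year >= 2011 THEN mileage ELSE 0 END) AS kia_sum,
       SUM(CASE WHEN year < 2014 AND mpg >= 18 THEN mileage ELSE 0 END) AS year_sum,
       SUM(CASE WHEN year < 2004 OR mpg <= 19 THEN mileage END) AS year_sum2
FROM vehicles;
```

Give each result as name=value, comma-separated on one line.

kia_sum=339468, year_sum=1397922, year_sum2=776868

[kia_sum: make IN ('Kia', 'Tesla', 'Toyota') AND year >= 2011]
vin=T25: ✗
vin=T47: ✗
vin=T34: ✗
vin=T23: ✗
vin=T93: ✗
vin=T48: ✗
vin=T15: ✗
vin=T80: ✓ → 206162
vin=T63: ✗
vin=T72: ✗
vin=T56: ✗
vin=T62: ✓ → 133306
vin=T27: ✗
kia_sum = 206162 + 133306 = 339468
—
[year_sum: year < 2014 AND mpg >= 18]
vin=T25: ✓ → 187878
vin=T47: ✗
vin=T34: ✓ → 232121
vin=T23: ✗
vin=T93: ✗
vin=T48: ✓ → 212620
vin=T15: ✓ → 185882
vin=T80: ✗
vin=T63: ✓ → 204506
vin=T72: ✗
vin=T56: ✓ → 202711
vin=T62: ✗
vin=T27: ✓ → 172204
year_sum = 187878 + 232121 + 212620 + 185882 + 204506 + 202711 + 172204 = 1397922
—
[year_sum2: year < 2004 OR mpg <= 19]
vin=T25: ✗
vin=T47: ✗
vin=T34: ✗
vin=T23: ✗
vin=T93: ✗
vin=T48: ✓ → 212620
vin=T15: ✓ → 185882
vin=T80: ✓ → 206162
vin=T63: ✗
vin=T72: ✗
vin=T56: ✗
vin=T62: ✗
vin=T27: ✓ → 172204
year_sum2 = 212620 + 185882 + 206162 + 172204 = 776868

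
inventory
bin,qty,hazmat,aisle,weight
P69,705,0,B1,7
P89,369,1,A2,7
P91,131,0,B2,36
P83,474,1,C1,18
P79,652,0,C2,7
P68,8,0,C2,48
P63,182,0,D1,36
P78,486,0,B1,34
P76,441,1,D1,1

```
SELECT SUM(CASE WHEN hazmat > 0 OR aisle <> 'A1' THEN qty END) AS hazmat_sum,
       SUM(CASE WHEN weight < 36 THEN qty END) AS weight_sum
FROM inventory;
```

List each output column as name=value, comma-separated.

hazmat_sum=3448, weight_sum=3127

[hazmat_sum: hazmat > 0 OR aisle <> 'A1']
bin=P69: ✓ → 705
bin=P89: ✓ → 369
bin=P91: ✓ → 131
bin=P83: ✓ → 474
bin=P79: ✓ → 652
bin=P68: ✓ → 8
bin=P63: ✓ → 182
bin=P78: ✓ → 486
bin=P76: ✓ → 441
hazmat_sum = 705 + 369 + 131 + 474 + 652 + 8 + 182 + 486 + 441 = 3448
—
[weight_sum: weight < 36]
bin=P69: ✓ → 705
bin=P89: ✓ → 369
bin=P91: ✗
bin=P83: ✓ → 474
bin=P79: ✓ → 652
bin=P68: ✗
bin=P63: ✗
bin=P78: ✓ → 486
bin=P76: ✓ → 441
weight_sum = 705 + 369 + 474 + 652 + 486 + 441 = 3127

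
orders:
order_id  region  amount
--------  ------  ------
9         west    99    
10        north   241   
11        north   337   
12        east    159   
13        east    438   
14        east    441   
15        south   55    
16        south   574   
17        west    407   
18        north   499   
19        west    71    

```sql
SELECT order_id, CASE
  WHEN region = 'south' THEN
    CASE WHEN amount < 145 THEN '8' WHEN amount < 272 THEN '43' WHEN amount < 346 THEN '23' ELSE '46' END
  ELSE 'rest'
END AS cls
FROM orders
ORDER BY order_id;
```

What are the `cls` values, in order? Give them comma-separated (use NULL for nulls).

rest, rest, rest, rest, rest, rest, 8, 46, rest, rest, rest

order_id=9: region='west' → outer ELSE → rest
order_id=10: region='north' → outer ELSE → rest
order_id=11: region='north' → outer ELSE → rest
order_id=12: region='east' → outer ELSE → rest
order_id=13: region='east' → outer ELSE → rest
order_id=14: region='east' → outer ELSE → rest
order_id=15: region='south' → inner[amount < 145] → 8
order_id=16: region='south' → inner[ELSE] → 46
order_id=17: region='west' → outer ELSE → rest
order_id=18: region='north' → outer ELSE → rest
order_id=19: region='west' → outer ELSE → rest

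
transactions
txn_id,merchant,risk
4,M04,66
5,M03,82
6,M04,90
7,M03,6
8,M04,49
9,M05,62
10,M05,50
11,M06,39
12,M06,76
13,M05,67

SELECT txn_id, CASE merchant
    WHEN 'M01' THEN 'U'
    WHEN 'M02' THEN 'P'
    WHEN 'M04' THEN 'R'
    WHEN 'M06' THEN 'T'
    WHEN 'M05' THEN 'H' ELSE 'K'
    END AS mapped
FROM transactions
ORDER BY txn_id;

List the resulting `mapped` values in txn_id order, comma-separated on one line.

R, K, R, K, R, H, H, T, T, H

txn_id=4: merchant='M04' → R
txn_id=5: ELSE → K
txn_id=6: merchant='M04' → R
txn_id=7: ELSE → K
txn_id=8: merchant='M04' → R
txn_id=9: merchant='M05' → H
txn_id=10: merchant='M05' → H
txn_id=11: merchant='M06' → T
txn_id=12: merchant='M06' → T
txn_id=13: merchant='M05' → H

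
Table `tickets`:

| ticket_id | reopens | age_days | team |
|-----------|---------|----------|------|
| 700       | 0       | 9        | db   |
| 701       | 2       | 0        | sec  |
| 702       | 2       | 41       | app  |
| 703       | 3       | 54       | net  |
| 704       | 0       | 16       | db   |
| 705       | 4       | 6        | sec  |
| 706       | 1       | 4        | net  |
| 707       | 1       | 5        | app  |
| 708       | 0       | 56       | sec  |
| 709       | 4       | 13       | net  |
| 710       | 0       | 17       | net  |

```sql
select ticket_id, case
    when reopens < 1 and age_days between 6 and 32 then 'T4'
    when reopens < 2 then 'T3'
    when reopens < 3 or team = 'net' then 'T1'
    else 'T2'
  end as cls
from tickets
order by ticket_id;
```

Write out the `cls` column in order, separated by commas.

T4, T1, T1, T1, T4, T2, T3, T3, T3, T1, T4

ticket_id=700: reopens < 1 and age_days between 6 and 32 → T4
ticket_id=701: reopens < 3 or team = 'net' → T1
ticket_id=702: reopens < 3 or team = 'net' → T1
ticket_id=703: reopens < 3 or team = 'net' → T1
ticket_id=704: reopens < 1 and age_days between 6 and 32 → T4
ticket_id=705: ELSE → T2
ticket_id=706: reopens < 2 → T3
ticket_id=707: reopens < 2 → T3
ticket_id=708: reopens < 2 → T3
ticket_id=709: reopens < 3 or team = 'net' → T1
ticket_id=710: reopens < 1 and age_days between 6 and 32 → T4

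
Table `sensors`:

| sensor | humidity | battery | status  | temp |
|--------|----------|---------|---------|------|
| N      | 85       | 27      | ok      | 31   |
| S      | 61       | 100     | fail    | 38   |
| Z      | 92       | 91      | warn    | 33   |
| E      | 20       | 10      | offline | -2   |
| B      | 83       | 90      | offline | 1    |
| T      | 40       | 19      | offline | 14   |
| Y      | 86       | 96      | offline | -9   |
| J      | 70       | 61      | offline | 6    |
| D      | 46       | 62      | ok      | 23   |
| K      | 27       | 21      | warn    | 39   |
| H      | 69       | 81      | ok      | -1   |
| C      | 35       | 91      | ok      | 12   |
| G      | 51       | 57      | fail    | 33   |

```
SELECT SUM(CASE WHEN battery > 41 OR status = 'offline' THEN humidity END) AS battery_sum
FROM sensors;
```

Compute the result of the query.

653

sensor=N: ✗
sensor=S: ✓ → 61
sensor=Z: ✓ → 92
sensor=E: ✓ → 20
sensor=B: ✓ → 83
sensor=T: ✓ → 40
sensor=Y: ✓ → 86
sensor=J: ✓ → 70
sensor=D: ✓ → 46
sensor=K: ✗
sensor=H: ✓ → 69
sensor=C: ✓ → 35
sensor=G: ✓ → 51
battery_sum = 61 + 92 + 20 + 83 + 40 + 86 + 70 + 46 + 69 + 35 + 51 = 653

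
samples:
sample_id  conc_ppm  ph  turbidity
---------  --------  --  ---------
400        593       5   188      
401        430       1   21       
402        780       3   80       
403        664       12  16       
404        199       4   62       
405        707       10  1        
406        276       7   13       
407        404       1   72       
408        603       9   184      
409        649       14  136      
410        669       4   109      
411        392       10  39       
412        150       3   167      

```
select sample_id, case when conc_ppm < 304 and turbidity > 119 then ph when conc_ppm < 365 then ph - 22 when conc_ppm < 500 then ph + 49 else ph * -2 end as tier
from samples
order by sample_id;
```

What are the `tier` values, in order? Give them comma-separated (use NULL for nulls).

-10, 50, -6, -24, -18, -20, -15, 50, -18, -28, -8, 59, 3

sample_id=400: ELSE → -10
sample_id=401: conc_ppm < 500 → 50
sample_id=402: ELSE → -6
sample_id=403: ELSE → -24
sample_id=404: conc_ppm < 365 → -18
sample_id=405: ELSE → -20
sample_id=406: conc_ppm < 365 → -15
sample_id=407: conc_ppm < 500 → 50
sample_id=408: ELSE → -18
sample_id=409: ELSE → -28
sample_id=410: ELSE → -8
sample_id=411: conc_ppm < 500 → 59
sample_id=412: conc_ppm < 304 and turbidity > 119 → 3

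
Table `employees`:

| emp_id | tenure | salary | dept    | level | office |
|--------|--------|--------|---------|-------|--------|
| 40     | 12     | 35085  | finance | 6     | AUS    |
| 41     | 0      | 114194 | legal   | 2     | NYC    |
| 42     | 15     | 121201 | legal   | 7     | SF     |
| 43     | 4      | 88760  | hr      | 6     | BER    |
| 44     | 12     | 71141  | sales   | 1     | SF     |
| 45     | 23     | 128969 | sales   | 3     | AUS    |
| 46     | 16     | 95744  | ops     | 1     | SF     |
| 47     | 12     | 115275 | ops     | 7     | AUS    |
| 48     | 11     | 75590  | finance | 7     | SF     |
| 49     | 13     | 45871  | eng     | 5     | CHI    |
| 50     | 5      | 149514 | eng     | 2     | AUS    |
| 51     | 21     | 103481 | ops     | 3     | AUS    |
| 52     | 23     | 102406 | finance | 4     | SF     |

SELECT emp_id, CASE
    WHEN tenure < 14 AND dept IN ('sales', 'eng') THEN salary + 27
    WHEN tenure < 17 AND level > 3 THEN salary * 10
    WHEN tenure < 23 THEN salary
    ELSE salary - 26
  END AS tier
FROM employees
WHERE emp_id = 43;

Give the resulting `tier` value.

emp_id = 43: tenure=4, salary=88760, dept=hr, level=6, office=BER.
tenure < 14 AND dept IN ('sales', 'eng') → false
tenure < 17 AND level > 3 → true → 887600

887600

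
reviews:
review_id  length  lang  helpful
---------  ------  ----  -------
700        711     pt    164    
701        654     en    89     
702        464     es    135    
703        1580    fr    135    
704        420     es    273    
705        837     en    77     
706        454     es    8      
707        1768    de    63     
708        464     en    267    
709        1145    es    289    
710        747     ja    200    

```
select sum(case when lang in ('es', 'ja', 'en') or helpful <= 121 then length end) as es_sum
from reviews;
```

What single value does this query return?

review_id=700: ✗
review_id=701: ✓ → 654
review_id=702: ✓ → 464
review_id=703: ✗
review_id=704: ✓ → 420
review_id=705: ✓ → 837
review_id=706: ✓ → 454
review_id=707: ✓ → 1768
review_id=708: ✓ → 464
review_id=709: ✓ → 1145
review_id=710: ✓ → 747
es_sum = 654 + 464 + 420 + 837 + 454 + 1768 + 464 + 1145 + 747 = 6953

6953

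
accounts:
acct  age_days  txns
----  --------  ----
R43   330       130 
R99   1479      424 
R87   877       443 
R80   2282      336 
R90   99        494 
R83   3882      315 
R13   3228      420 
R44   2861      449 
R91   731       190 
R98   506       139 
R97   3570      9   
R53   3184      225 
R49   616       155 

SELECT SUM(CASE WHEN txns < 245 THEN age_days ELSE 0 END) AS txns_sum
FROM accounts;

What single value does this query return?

acct=R43: ✓ → 330
acct=R99: ✗
acct=R87: ✗
acct=R80: ✗
acct=R90: ✗
acct=R83: ✗
acct=R13: ✗
acct=R44: ✗
acct=R91: ✓ → 731
acct=R98: ✓ → 506
acct=R97: ✓ → 3570
acct=R53: ✓ → 3184
acct=R49: ✓ → 616
txns_sum = 330 + 731 + 506 + 3570 + 3184 + 616 = 8937

8937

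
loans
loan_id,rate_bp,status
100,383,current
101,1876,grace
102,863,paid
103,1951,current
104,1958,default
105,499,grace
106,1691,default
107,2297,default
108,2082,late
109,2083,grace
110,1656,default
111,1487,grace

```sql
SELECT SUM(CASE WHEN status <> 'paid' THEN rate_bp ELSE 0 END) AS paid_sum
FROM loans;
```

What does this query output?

loan_id=100: ✓ → 383
loan_id=101: ✓ → 1876
loan_id=102: ✗
loan_id=103: ✓ → 1951
loan_id=104: ✓ → 1958
loan_id=105: ✓ → 499
loan_id=106: ✓ → 1691
loan_id=107: ✓ → 2297
loan_id=108: ✓ → 2082
loan_id=109: ✓ → 2083
loan_id=110: ✓ → 1656
loan_id=111: ✓ → 1487
paid_sum = 383 + 1876 + 1951 + 1958 + 499 + 1691 + 2297 + 2082 + 2083 + 1656 + 1487 = 17963

17963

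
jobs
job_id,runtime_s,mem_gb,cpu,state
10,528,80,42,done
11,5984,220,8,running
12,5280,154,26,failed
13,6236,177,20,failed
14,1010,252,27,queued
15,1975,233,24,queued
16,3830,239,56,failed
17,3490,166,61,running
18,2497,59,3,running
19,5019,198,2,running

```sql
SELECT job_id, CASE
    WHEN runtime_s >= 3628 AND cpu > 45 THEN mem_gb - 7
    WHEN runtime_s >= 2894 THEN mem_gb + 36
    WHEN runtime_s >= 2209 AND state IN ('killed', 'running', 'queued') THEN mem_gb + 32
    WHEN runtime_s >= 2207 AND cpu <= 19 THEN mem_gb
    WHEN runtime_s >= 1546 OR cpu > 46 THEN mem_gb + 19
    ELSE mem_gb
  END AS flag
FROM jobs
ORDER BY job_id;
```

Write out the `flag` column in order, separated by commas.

80, 256, 190, 213, 252, 252, 232, 202, 91, 234

job_id=10: ELSE → 80
job_id=11: runtime_s >= 2894 → 256
job_id=12: runtime_s >= 2894 → 190
job_id=13: runtime_s >= 2894 → 213
job_id=14: ELSE → 252
job_id=15: runtime_s >= 1546 OR cpu > 46 → 252
job_id=16: runtime_s >= 3628 AND cpu > 45 → 232
job_id=17: runtime_s >= 2894 → 202
job_id=18: runtime_s >= 2209 AND state IN ('killed', 'running', 'queued') → 91
job_id=19: runtime_s >= 2894 → 234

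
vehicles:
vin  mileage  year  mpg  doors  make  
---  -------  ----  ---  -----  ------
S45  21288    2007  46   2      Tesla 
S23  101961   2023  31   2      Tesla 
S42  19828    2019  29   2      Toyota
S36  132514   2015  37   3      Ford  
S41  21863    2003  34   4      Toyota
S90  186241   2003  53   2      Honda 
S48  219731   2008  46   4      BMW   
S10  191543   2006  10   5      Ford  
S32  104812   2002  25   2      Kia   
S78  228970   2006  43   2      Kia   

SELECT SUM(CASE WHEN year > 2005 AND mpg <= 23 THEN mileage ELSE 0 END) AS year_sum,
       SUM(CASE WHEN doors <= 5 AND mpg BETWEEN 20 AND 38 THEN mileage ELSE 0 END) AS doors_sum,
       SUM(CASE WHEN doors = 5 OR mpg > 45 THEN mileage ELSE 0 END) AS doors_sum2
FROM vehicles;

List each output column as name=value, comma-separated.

year_sum=191543, doors_sum=380978, doors_sum2=618803

[year_sum: year > 2005 AND mpg <= 23]
vin=S45: ✗
vin=S23: ✗
vin=S42: ✗
vin=S36: ✗
vin=S41: ✗
vin=S90: ✗
vin=S48: ✗
vin=S10: ✓ → 191543
vin=S32: ✗
vin=S78: ✗
year_sum = 191543
—
[doors_sum: doors <= 5 AND mpg BETWEEN 20 AND 38]
vin=S45: ✗
vin=S23: ✓ → 101961
vin=S42: ✓ → 19828
vin=S36: ✓ → 132514
vin=S41: ✓ → 21863
vin=S90: ✗
vin=S48: ✗
vin=S10: ✗
vin=S32: ✓ → 104812
vin=S78: ✗
doors_sum = 101961 + 19828 + 132514 + 21863 + 104812 = 380978
—
[doors_sum2: doors = 5 OR mpg > 45]
vin=S45: ✓ → 21288
vin=S23: ✗
vin=S42: ✗
vin=S36: ✗
vin=S41: ✗
vin=S90: ✓ → 186241
vin=S48: ✓ → 219731
vin=S10: ✓ → 191543
vin=S32: ✗
vin=S78: ✗
doors_sum2 = 21288 + 186241 + 219731 + 191543 = 618803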